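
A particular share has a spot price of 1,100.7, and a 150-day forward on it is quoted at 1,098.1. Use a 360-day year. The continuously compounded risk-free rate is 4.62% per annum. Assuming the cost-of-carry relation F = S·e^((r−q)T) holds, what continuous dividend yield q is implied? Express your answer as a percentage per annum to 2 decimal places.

From F = S·e^((r−q)T): (r − q) = ln(F/S)/T
ln(1098.1/1100.7) = ln(0.997638) = -0.002365
(r − q) = -0.002365 / (150/360) = -0.005676
q = r − ln(F/S)/T = 0.0462 + 0.005676 = 0.051876
q = 5.19%

5.19%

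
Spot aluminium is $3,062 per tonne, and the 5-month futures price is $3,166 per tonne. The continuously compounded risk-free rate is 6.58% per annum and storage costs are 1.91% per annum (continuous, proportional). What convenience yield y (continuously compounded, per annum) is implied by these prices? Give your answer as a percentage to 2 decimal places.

F = S·e^((r+u−y)T) ⇒ (r+u−y) = ln(F/S)/T
ln(3166/3062) = 0.033401; /T ⇒ 0.080162
y = r + u − ln(F/S)/T = 0.0658 + 0.0191 − 0.080162 = 0.004738
y = 0.47%

0.47%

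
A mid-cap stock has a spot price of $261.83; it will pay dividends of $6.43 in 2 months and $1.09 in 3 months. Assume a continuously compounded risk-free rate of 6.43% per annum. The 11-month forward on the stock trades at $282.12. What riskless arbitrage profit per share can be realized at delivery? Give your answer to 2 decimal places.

$12.28 per share

PV(dividends) I = 6.43·e^(−0.0643·2/12) + 1.09·e^(−0.0643·3/12) = 7.4341
Fair forward F* = (S − I)·e^(rT) = (261.83 − 7.4341)·e^0.058942 = 254.3959 × 1.060714 = 269.8413
Market $282.12 > fair 269.8413: forward overpriced → cash-and-carry (borrow at r, buy the stock and collect the dividends, short the forward).
Profit at T = |F_mkt − F*| = |282.12 − 269.8413| = $12.28 per share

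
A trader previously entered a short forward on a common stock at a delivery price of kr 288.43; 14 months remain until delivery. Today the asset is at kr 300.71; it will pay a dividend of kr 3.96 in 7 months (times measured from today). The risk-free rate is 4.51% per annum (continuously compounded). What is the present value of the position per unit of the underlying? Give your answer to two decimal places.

-kr 23.21

PV(remaining dividends) I = 3.96·e^(−0.0451·7/12) = 3.8572
Current forward F = (S − I)·e^(rT) = (300.71 − 3.8572)·e^(0.0451·14/12) = 296.8528 × 1.054026 = 312.8906
Value (long) = (F − K)·e^(−rT) = (312.8906 − 288.43) × 0.948744 = 23.2068
Short position value = −(long value) = -kr 23.21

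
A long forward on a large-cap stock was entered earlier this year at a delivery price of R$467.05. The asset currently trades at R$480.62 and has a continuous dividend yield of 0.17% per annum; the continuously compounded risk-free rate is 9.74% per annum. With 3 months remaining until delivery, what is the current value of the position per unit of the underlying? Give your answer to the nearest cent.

R$24.60

Current fair forward for the remaining 3 months: F = S·e^((r − q)·T), (r − q) = 0.0974 − 0.0017 = 0.0957
F = 480.62 · e^(0.0957 × 3/12) = 480.62 × 1.024213 = 492.2573
Value of long forward = (F − K)·e^(−rT) = (492.2573 − 467.05) · e^(−0.0974·3/12)
= 25.2073 × 0.975944 = 24.60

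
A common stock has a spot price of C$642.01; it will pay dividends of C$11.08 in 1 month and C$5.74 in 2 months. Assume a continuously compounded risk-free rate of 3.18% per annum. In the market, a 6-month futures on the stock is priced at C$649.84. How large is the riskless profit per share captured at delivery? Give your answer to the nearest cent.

PV(dividends) I = 11.08·e^(−0.0318·1/12) + 5.74·e^(−0.0318·2/12) = 16.7603
Fair futures F* = (S − I)·e^(rT) = (642.01 − 16.7603)·e^0.015900 = 625.2497 × 1.016027 = 635.2706
Market C$649.84 > fair 635.2706: forward overpriced → cash-and-carry (borrow at r, buy the stock and collect the dividends, short the forward).
Profit at T = |F_mkt − F*| = |649.84 − 635.2706| = C$14.57 per share

C$14.57 per share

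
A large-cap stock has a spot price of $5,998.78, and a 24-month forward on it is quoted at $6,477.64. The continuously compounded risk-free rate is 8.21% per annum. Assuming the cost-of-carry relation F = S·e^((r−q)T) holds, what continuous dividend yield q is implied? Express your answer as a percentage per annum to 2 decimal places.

From F = S·e^((r−q)T): (r − q) = ln(F/S)/T
ln(6477.64/5998.78) = ln(1.079826) = 0.076800
(r − q) = 0.076800 / (24/12) = 0.038400
q = r − ln(F/S)/T = 0.0821 − 0.038400 = 0.043700
q = 4.37%

4.37%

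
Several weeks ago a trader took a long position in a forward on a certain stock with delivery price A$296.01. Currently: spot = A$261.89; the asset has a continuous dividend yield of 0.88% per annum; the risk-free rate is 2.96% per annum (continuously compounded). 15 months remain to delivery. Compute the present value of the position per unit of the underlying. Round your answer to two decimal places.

-A$26.23

Current fair forward for the remaining 15 months: F = S·e^((r − q)·T), (r − q) = 0.0296 − 0.0088 = 0.0208
F = 261.89 · e^(0.0208 × 15/12) = 261.89 × 1.026341 = 268.7884
Value of long forward = (F − K)·e^(−rT) = (268.7884 − 296.01) · e^(−0.0296·15/12)
= -27.2216 × 0.963676 = -26.23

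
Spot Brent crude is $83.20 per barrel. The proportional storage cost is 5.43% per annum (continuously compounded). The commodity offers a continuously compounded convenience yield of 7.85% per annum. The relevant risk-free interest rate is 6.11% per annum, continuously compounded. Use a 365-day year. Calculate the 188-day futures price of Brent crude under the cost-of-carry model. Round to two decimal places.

Net carry = r + u − y = 0.0611 + 0.0543 − 0.0785 = 0.0369
F = S·e^((r+u−y)T) = 83.20 · e^(0.0369 × 188/365) = 83.20 · e^0.019006
= 83.20 × 1.019188 = $84.80 per barrel

$84.80 per barrel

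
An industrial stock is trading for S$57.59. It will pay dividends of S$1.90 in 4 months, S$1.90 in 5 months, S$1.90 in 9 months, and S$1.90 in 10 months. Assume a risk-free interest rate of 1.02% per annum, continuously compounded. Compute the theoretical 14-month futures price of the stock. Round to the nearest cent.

S$50.63

PV(dividends) I = 1.90·e^(−0.0102·4/12) + 1.90·e^(−0.0102·5/12) + 1.90·e^(−0.0102·9/12) + 1.90·e^(−0.0102·10/12)
I = 1.8936 + 1.8919 + 1.8855 + 1.8839 = 7.5549
F = (S − I)·e^(rT) = (57.59 − 7.5549) · e^(0.0102·14/12)
= 50.0351 · e^0.011900 = 50.0351 × 1.011971 = S$50.63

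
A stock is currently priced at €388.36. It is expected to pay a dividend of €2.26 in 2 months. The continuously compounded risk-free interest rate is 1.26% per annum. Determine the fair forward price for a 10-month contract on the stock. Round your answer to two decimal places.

PV(dividends) I = 2.26·e^(−0.0126·2/12)
I = 2.2553
F = (S − I)·e^(rT) = (388.36 − 2.2553) · e^(0.0126·10/12)
= 386.1047 · e^0.010500 = 386.1047 × 1.010555 = €390.18

€390.18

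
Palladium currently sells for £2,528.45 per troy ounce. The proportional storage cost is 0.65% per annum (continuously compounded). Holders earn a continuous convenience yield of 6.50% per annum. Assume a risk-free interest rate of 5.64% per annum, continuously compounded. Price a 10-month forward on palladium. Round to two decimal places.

Net carry = r + u − y = 0.0564 + 0.0065 − 0.0650 = -0.0021
F = S·e^((r+u−y)T) = 2528.45 · e^(-0.0021 × 10/12) = 2528.45 · e^-0.00175000
= 2528.45 × 0.99825153 = £2,524.03 per troy ounce

£2,524.03 per troy ounce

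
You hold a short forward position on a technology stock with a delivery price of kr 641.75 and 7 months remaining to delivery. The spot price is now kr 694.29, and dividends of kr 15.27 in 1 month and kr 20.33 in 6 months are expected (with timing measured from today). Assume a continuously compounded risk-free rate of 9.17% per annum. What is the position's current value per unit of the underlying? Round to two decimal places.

PV(remaining dividends) I = 15.27·e^(−0.0917·1/12) + 20.33·e^(−0.0917·6/12) = 34.5727
Current forward F = (S − I)·e^(rT) = (694.29 − 34.5727)·e^(0.0917·7/12) = 659.7173 × 1.054948 = 695.9674
Value (long) = (F − K)·e^(−rT) = (695.9674 − 641.75) × 0.947914 = 51.3934
Short position value = −(long value) = -kr 51.39

-kr 51.39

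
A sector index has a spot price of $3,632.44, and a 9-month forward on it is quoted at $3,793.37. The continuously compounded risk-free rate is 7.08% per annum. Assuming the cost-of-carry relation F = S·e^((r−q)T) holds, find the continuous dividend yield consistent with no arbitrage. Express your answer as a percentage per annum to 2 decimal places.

1.30%

From F = S·e^((r−q)T): (r − q) = ln(F/S)/T
ln(3793.37/3632.44) = ln(1.044304) = 0.043351
(r − q) = 0.043351 / (9/12) = 0.057801
q = r − ln(F/S)/T = 0.0708 − 0.057801 = 0.012999
q = 1.30%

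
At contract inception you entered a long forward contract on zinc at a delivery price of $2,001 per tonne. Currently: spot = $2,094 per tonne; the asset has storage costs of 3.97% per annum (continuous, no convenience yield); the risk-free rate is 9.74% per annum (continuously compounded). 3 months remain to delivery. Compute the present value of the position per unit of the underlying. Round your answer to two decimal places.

Current fair forward for the remaining 3 months: F = S·e^((r + u)·T), (r + u) = 0.0974 + 0.0397 = 0.1371
F = 2094 · e^(0.1371 × 3/12) = 2094 × 1.03486916 = 2167.0160
Value of long forward = (F − K)·e^(−rT) = (2167.0160 − 2001) · e^(−0.0974·3/12)
= 166.0160 × 0.97594407 = 162.02

$162.02 per tonne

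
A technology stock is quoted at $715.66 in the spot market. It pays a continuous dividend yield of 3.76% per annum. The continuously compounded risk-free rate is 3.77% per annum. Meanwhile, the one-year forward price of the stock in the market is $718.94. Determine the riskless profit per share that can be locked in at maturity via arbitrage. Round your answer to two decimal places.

Fair forward: F* = S·e^(carry·T), with carry = (r − q) = 0.0377 − 0.0376 = 0.0001
F* = 715.66 · e^(0.0001 × 12/12) = 715.66 · e^0.000100 = 715.66 × 1.000100 = $715.7316
Market $718.94 > fair $715.7316: forward overpriced → cash-and-carry (buy spot, short the forward).
At maturity, profit = |F_mkt − F*| = |718.94 − 715.7316| = $3.21 per share

$3.21 per share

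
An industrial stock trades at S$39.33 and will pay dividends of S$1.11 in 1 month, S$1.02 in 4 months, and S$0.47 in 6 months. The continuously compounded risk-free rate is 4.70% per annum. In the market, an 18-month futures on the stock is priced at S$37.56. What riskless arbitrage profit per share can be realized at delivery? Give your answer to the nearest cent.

S$1.89 per share

PV(dividends) I = 1.11·e^(−0.0470·1/12) + 1.02·e^(−0.0470·4/12) + 0.47·e^(−0.0470·6/12) = 2.5689
Fair futures F* = (S − I)·e^(rT) = (39.33 − 2.5689)·e^0.070500 = 36.7611 × 1.073045 = 39.4463
Market S$37.56 < fair 39.4463: forward underpriced → reverse cash-and-carry (short the stock, invest proceeds at r, pay the dividends, go long the forward).
Profit at T = |F_mkt − F*| = |37.56 − 39.4463| = S$1.89 per share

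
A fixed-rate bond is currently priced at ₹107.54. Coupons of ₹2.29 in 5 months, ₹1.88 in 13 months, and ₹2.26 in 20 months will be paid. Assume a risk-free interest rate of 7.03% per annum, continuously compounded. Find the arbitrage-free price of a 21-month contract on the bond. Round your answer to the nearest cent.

₹114.86

PV(coupons) I = 2.29·e^(−0.0703·5/12) + 1.88·e^(−0.0703·13/12) + 2.26·e^(−0.0703·20/12)
I = 2.2239 + 1.7421 + 2.0101 = 5.9761
F = (S − I)·e^(rT) = (107.54 − 5.9761) · e^(0.0703·21/12)
= 101.5639 · e^0.123025 = 101.5639 × 1.130913 = ₹114.86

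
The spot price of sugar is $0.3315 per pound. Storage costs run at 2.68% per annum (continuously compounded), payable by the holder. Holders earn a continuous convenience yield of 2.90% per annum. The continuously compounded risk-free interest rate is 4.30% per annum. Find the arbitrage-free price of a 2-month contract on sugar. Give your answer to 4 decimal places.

$0.3338 per pound

Net carry = r + u − y = 0.0430 + 0.0268 − 0.0290 = 0.0408
F = S·e^((r+u−y)T) = 0.3315 · e^(0.0408 × 2/12) = 0.3315 · e^0.006800
= 0.3315 × 1.006823 = $0.3338 per pound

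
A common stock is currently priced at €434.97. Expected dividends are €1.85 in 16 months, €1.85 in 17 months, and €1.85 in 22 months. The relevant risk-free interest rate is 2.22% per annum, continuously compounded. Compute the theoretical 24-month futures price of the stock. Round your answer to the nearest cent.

€449.11

PV(dividends) I = 1.85·e^(−0.0222·16/12) + 1.85·e^(−0.0222·17/12) + 1.85·e^(−0.0222·22/12)
I = 1.7960 + 1.7927 + 1.7762 = 5.3649
F = (S − I)·e^(rT) = (434.97 − 5.3649) · e^(0.0222·24/12)
= 429.6051 · e^0.044400 = 429.6051 × 1.045400 = €449.11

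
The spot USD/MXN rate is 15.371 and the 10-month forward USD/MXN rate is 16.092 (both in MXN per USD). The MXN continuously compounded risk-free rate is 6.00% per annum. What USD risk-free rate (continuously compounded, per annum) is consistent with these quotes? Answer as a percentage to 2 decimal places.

0.50%

F = S·e^((r_MXN − r_USD)T) ⇒ r_USD = r_MXN − ln(F/S)/T
ln(16.092/15.371) = 0.045840; /(10/12) = 0.055008
r_USD = 0.0600 − 0.055008 = 0.004992
r_USD = 0.50%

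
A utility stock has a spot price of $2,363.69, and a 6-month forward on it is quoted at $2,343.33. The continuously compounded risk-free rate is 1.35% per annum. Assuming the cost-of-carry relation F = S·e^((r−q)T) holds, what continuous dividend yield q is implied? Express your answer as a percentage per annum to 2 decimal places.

3.08%

From F = S·e^((r−q)T): (r − q) = ln(F/S)/T
ln(2343.33/2363.69) = ln(0.991386) = -0.008651
(r − q) = -0.008651 / (6/12) = -0.017302
q = r − ln(F/S)/T = 0.0135 + 0.017302 = 0.030802
q = 3.08%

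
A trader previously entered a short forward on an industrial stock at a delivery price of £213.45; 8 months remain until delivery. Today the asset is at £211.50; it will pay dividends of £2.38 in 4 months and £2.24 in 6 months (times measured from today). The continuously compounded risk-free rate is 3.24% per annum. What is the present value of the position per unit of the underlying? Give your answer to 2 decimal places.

PV(remaining dividends) I = 2.38·e^(−0.0324·4/12) + 2.24·e^(−0.0324·6/12) = 4.5584
Current forward F = (S − I)·e^(rT) = (211.50 − 4.5584)·e^(0.0324·8/12) = 206.9416 × 1.021835 = 211.4602
Value (long) = (F − K)·e^(−rT) = (211.4602 − 213.45) × 0.978632 = -1.9473
Short position value = −(long value) = £1.95

£1.95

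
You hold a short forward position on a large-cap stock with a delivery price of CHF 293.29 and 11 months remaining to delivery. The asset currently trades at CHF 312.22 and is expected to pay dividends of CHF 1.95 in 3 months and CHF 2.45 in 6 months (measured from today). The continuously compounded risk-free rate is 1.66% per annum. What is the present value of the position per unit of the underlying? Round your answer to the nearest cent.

PV(remaining dividends) I = 1.95·e^(−0.0166·3/12) + 2.45·e^(−0.0166·6/12) = 4.3717
Current forward F = (S − I)·e^(rT) = (312.22 − 4.3717)·e^(0.0166·11/12) = 307.8483 × 1.015333 = 312.5685
Value (long) = (F − K)·e^(−rT) = (312.5685 − 293.29) × 0.984899 = 18.9874
Short position value = −(long value) = -CHF 18.99

-CHF 18.99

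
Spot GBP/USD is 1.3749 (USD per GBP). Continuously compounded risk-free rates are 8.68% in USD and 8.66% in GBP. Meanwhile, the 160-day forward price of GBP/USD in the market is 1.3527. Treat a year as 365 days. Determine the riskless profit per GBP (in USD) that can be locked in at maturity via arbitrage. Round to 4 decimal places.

Fair forward: F* = S·e^(carry·T), with carry = (r_USD − r_GBP) = 0.0868 − 0.0866 = 0.0002
F* = 1.3749 · e^(0.0002 × 160/365) = 1.3749 · e^0.000088 = 1.3749 × 1.000088 = 1.3750
Market 1.3527 < fair 1.3750: forward underpriced → reverse cash-and-carry (short spot, go long the forward).
At maturity, profit = |F_mkt − F*| = |1.3527 − 1.3750| = 0.0223 per GBP (in USD)

0.0223 per GBP (in USD)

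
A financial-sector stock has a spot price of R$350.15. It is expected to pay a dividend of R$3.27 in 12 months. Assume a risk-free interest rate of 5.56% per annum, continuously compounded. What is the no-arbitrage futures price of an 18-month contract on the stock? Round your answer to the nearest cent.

PV(dividends) I = 3.27·e^(−0.0556·12/12)
I = 3.0931
F = (S − I)·e^(rT) = (350.15 − 3.0931) · e^(0.0556·18/12)
= 347.0569 · e^0.083400 = 347.0569 × 1.086977 = R$377.24

R$377.24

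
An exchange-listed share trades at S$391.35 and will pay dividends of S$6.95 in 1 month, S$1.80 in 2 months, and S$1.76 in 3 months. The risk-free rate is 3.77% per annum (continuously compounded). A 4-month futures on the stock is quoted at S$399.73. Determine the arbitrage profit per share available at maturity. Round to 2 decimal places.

PV(dividends) I = 6.95·e^(−0.0377·1/12) + 1.80·e^(−0.0377·2/12) + 1.76·e^(−0.0377·3/12) = 10.4604
Fair futures F* = (S − I)·e^(rT) = (391.35 − 10.4604)·e^0.012567 = 380.8896 × 1.012646 = 385.7063
Market S$399.73 > fair 385.7063: forward overpriced → cash-and-carry (borrow at r, buy the stock and collect the dividends, short the forward).
Profit at T = |F_mkt − F*| = |399.73 − 385.7063| = S$14.02 per share

S$14.02 per share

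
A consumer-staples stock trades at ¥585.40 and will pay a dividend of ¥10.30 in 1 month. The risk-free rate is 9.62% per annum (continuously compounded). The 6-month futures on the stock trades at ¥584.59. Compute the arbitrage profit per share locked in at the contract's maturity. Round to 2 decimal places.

¥18.93 per share

PV(dividends) I = 10.30·e^(−0.0962·1/12) = 10.2178
Fair futures F* = (S − I)·e^(rT) = (585.40 − 10.2178)·e^0.048100 = 575.1822 × 1.049276 = 603.5249
Market ¥584.59 < fair 603.5249: forward underpriced → reverse cash-and-carry (short the stock, invest proceeds at r, pay the dividends, go long the forward).
Profit at T = |F_mkt − F*| = |584.59 − 603.5249| = ¥18.93 per share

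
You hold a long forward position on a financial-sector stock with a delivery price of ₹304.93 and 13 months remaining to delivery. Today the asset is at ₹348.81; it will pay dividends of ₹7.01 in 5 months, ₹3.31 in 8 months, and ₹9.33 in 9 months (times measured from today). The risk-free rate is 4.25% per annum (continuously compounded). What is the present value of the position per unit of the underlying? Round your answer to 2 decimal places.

PV(remaining dividends) I = 7.01·e^(−0.0425·5/12) + 3.31·e^(−0.0425·8/12) + 9.33·e^(−0.0425·9/12) = 19.1418
Current forward F = (S − I)·e^(rT) = (348.81 − 19.1418)·e^(0.0425·13/12) = 329.6682 × 1.047118 = 345.2015
Value (long) = (F − K)·e^(−rT) = (345.2015 − 304.93) × 0.955002 = 38.4594
Value = ₹38.46

₹38.46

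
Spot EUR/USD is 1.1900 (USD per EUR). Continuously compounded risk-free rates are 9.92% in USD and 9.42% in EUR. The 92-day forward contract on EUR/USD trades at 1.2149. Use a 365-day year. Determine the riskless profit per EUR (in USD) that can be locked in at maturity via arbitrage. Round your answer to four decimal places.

Fair forward: F* = S·e^(carry·T), with carry = (r_USD − r_EUR) = 0.0992 − 0.0942 = 0.0050
F* = 1.1900 · e^(0.0050 × 92/365) = 1.1900 · e^0.001260 = 1.1900 × 1.001261 = 1.1915
Market 1.2149 > fair 1.1915: forward overpriced → cash-and-carry (buy spot, short the forward).
At maturity, profit = |F_mkt − F*| = |1.2149 − 1.1915| = 0.0234 per EUR (in USD)

0.0234 per EUR (in USD)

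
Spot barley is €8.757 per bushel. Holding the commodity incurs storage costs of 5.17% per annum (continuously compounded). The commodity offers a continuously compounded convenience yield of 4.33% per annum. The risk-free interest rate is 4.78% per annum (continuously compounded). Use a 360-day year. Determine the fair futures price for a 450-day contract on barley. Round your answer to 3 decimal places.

€9.394 per bushel

Net carry = r + u − y = 0.0478 + 0.0517 − 0.0433 = 0.0562
F = S·e^((r+u−y)T) = 8.757 · e^(0.0562 × 450/360) = 8.757 · e^0.070250
= 8.757 × 1.072776 = €9.394 per bushel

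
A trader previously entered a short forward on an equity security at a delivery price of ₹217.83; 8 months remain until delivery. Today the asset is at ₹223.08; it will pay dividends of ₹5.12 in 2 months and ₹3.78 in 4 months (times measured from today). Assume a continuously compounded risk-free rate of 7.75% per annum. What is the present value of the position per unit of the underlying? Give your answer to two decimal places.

PV(remaining dividends) I = 5.12·e^(−0.0775·2/12) + 3.78·e^(−0.0775·4/12) = 8.7379
Current forward F = (S − I)·e^(rT) = (223.08 − 8.7379)·e^(0.0775·8/12) = 214.3421 × 1.053025 = 225.7076
Value (long) = (F − K)·e^(−rT) = (225.7076 − 217.83) × 0.949645 = 7.4809
Short position value = −(long value) = -₹7.48

-₹7.48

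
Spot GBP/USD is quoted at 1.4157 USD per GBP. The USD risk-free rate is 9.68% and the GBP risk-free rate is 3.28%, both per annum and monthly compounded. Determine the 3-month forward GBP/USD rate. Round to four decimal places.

By covered interest parity, F = S · (1+r_USD/12)^(12T) / (1+r_GBP/12)^(12T)
= 1.4157 × 1.024396 / 1.008222 = 1.4157 × 1.016042
F = 1.4384 USD per GBP

1.4384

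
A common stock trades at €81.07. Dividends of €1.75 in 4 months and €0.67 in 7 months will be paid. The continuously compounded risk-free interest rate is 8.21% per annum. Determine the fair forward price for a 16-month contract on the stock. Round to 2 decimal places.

€87.84

PV(dividends) I = 1.75·e^(−0.0821·4/12) + 0.67·e^(−0.0821·7/12)
I = 1.7028 + 0.6387 = 2.3415
F = (S − I)·e^(rT) = (81.07 − 2.3415) · e^(0.0821·16/12)
= 78.7285 · e^0.109467 = 78.7285 × 1.115683 = €87.84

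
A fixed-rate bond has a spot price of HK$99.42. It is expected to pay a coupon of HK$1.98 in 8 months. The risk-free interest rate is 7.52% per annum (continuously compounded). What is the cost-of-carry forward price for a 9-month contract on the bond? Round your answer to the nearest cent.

PV(coupons) I = 1.98·e^(−0.0752·8/12)
I = 1.8832
F = (S − I)·e^(rT) = (99.42 − 1.8832) · e^(0.0752·9/12)
= 97.5368 · e^0.056400 = 97.5368 × 1.058021 = HK$103.20

HK$103.20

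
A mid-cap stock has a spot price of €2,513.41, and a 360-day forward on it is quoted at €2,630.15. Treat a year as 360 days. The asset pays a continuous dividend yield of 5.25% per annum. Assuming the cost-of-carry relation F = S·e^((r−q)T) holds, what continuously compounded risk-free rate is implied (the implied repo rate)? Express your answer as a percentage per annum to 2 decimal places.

From F = S·e^((r−q)T): (r − q) = ln(F/S)/T
ln(2630.15/2513.41) = ln(1.046447) = 0.045401
(r − q) = 0.045401 / (360/360) = 0.045401
r = ln(F/S)/T + q = 0.045401 + 0.0525 = 0.097901
r = 9.79%

9.79%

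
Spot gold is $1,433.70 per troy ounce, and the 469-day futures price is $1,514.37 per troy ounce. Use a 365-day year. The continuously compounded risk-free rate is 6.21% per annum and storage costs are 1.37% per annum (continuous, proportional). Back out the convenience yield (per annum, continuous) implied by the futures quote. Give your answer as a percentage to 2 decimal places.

3.32%

F = S·e^((r+u−y)T) ⇒ (r+u−y) = ln(F/S)/T
ln(1514.37/1433.70) = 0.054741; /T ⇒ 0.042602
y = r + u − ln(F/S)/T = 0.0621 + 0.0137 − 0.042602 = 0.033198
y = 3.32%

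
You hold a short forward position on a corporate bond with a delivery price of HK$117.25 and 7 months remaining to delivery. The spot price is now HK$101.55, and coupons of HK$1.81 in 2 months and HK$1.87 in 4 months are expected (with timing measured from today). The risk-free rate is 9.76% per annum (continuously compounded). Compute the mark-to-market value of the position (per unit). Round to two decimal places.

PV(remaining coupons) I = 1.81·e^(−0.0976·2/12) + 1.87·e^(−0.0976·4/12) = 3.5909
Current forward F = (S − I)·e^(rT) = (101.55 − 3.5909)·e^(0.0976·7/12) = 97.9591 × 1.058585 = 103.6980
Value (long) = (F − K)·e^(−rT) = (103.6980 − 117.25) × 0.944657 = -12.8020
Short position value = −(long value) = HK$12.80

HK$12.80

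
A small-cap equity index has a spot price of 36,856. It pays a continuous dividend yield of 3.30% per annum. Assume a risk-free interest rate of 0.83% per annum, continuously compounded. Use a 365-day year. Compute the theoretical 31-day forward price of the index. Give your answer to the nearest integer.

F = S·e^((r − q)T) = 36856 · e^((0.0083 − 0.0330) × 31/365)
= 36856 · e^-0.002098 = 36856 × 0.997904
F = 36,779

36,779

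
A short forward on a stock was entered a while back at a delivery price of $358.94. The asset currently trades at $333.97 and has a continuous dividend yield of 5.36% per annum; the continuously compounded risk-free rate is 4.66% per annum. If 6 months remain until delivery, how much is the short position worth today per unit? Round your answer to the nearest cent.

Current fair forward for the remaining 6 months: F = S·e^((r − q)·T), (r − q) = 0.0466 − 0.0536 = -0.0070
F = 333.97 · e^(-0.0070 × 6/12) = 333.97 × 0.996506 = 332.8031
Value of long forward = (F − K)·e^(−rT) = (332.8031 − 358.94) · e^(−0.0466·6/12)
= -26.1369 × 0.976969 = -25.53
Short position value = −(long value) = $25.53

$25.53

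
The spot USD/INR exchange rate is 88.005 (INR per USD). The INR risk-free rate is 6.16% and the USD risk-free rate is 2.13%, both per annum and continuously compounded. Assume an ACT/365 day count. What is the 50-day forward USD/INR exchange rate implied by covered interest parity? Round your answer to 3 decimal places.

F = S·e^((r_INR − r_USD)T) = 88.005 · e^((0.0616 − 0.0213) × 50/365)
= 88.005 · e^0.005521 = 88.005 × 1.005536
F = 88.492 INR per USD

88.492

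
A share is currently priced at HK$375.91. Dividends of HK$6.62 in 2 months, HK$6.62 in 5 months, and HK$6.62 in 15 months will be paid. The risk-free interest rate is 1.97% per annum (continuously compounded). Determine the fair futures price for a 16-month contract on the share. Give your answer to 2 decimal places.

HK$365.77

PV(dividends) I = 6.62·e^(−0.0197·2/12) + 6.62·e^(−0.0197·5/12) + 6.62·e^(−0.0197·15/12)
I = 6.5983 + 6.5659 + 6.4590 = 19.6232
F = (S − I)·e^(rT) = (375.91 − 19.6232) · e^(0.0197·16/12)
= 356.2868 · e^0.026267 = 356.2868 × 1.026615 = HK$365.77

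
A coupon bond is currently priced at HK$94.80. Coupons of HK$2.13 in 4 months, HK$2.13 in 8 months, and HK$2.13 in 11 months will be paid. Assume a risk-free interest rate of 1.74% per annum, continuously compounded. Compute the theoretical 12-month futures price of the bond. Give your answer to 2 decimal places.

PV(coupons) I = 2.13·e^(−0.0174·4/12) + 2.13·e^(−0.0174·8/12) + 2.13·e^(−0.0174·11/12)
I = 2.1177 + 2.1054 + 2.0963 = 6.3194
F = (S − I)·e^(rT) = (94.80 − 6.3194) · e^(0.0174·12/12)
= 88.4806 · e^0.017400 = 88.4806 × 1.017552 = HK$90.03

HK$90.03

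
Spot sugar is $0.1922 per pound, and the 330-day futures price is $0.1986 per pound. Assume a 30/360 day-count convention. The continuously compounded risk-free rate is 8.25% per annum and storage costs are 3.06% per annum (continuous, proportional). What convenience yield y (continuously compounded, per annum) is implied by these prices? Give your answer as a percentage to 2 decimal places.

F = S·e^((r+u−y)T) ⇒ (r+u−y) = ln(F/S)/T
ln(0.1986/0.1922) = 0.032756; /T ⇒ 0.035734
y = r + u − ln(F/S)/T = 0.0825 + 0.0306 − 0.035734 = 0.077366
y = 7.74%

7.74%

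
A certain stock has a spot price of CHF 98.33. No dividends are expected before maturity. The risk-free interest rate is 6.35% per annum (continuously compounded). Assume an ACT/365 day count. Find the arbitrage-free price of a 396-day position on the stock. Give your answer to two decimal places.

CHF 105.34

F = S·e^(rT) = 98.33 · e^(0.0635 × 396/365)
= 98.33 · e^0.068893 = 98.33 × 1.071322
F = CHF 105.34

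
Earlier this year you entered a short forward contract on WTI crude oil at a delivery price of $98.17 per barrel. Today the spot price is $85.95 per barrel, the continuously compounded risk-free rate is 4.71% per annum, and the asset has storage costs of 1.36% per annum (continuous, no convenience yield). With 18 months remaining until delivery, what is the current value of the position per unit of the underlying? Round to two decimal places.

Current fair forward for the remaining 18 months: F = S·e^((r + u)·T), (r + u) = 0.0471 + 0.0136 = 0.0607
F = 85.95 · e^(0.0607 × 18/12) = 85.95 × 1.095324 = 94.1431
Value of long forward = (F − K)·e^(−rT) = (94.1431 − 98.17) · e^(−0.0471·18/12)
= -4.0269 × 0.931788 = -3.75
Short position value = −(long value) = $3.75

$3.75 per barrel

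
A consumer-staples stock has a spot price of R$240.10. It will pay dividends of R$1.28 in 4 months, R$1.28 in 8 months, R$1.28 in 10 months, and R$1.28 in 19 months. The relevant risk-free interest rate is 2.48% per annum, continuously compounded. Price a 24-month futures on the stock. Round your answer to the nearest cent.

R$247.04

PV(dividends) I = 1.28·e^(−0.0248·4/12) + 1.28·e^(−0.0248·8/12) + 1.28·e^(−0.0248·10/12) + 1.28·e^(−0.0248·19/12)
I = 1.2695 + 1.2590 + 1.2538 + 1.2307 = 5.0130
F = (S − I)·e^(rT) = (240.10 − 5.0130) · e^(0.0248·24/12)
= 235.0870 · e^0.049600 = 235.0870 × 1.050851 = R$247.04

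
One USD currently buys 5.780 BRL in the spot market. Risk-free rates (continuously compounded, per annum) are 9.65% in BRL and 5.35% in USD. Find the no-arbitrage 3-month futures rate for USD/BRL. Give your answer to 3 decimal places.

5.842

F = S·e^((r_BRL − r_USD)T) = 5.780 · e^((0.0965 − 0.0535) × 3/12)
= 5.780 · e^0.010750 = 5.780 × 1.010808
F = 5.842 BRL per USD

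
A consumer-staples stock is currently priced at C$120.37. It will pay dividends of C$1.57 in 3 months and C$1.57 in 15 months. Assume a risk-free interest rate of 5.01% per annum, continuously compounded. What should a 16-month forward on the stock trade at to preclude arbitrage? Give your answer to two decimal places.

PV(dividends) I = 1.57·e^(−0.0501·3/12) + 1.57·e^(−0.0501·15/12)
I = 1.5505 + 1.4747 = 3.0252
F = (S − I)·e^(rT) = (120.37 − 3.0252) · e^(0.0501·16/12)
= 117.3448 · e^0.066800 = 117.3448 × 1.069082 = C$125.45

C$125.45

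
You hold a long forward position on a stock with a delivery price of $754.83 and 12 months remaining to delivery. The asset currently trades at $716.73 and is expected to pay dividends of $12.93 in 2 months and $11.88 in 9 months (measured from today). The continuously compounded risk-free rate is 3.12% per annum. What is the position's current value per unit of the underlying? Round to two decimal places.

-$39.38

PV(remaining dividends) I = 12.93·e^(−0.0312·2/12) + 11.88·e^(−0.0312·9/12) = 24.4682
Current forward F = (S − I)·e^(rT) = (716.73 − 24.4682)·e^(0.0312·12/12) = 692.2618 × 1.031692 = 714.2010
Value (long) = (F − K)·e^(−rT) = (714.2010 − 754.83) × 0.969282 = -39.3810
Value = -$39.38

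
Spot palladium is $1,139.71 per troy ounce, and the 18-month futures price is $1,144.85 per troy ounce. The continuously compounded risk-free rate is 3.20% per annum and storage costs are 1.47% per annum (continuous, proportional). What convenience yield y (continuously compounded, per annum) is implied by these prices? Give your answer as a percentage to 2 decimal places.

F = S·e^((r+u−y)T) ⇒ (r+u−y) = ln(F/S)/T
ln(1144.85/1139.71) = 0.004500; /T ⇒ 0.003000
y = r + u − ln(F/S)/T = 0.0320 + 0.0147 − 0.003000 = 0.043700
y = 4.37%

4.37%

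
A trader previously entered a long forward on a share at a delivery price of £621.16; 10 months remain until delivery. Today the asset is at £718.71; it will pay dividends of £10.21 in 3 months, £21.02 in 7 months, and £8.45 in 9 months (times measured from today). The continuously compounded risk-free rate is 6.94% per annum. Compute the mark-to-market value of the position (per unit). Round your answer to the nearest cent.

£94.21

PV(remaining dividends) I = 10.21·e^(−0.0694·3/12) + 21.02·e^(−0.0694·7/12) + 8.45·e^(−0.0694·9/12) = 38.2418
Current forward F = (S − I)·e^(rT) = (718.71 − 38.2418)·e^(0.0694·10/12) = 680.4682 × 1.059538 = 720.9819
Value (long) = (F − K)·e^(−rT) = (720.9819 − 621.16) × 0.943807 = 94.2126
Value = £94.21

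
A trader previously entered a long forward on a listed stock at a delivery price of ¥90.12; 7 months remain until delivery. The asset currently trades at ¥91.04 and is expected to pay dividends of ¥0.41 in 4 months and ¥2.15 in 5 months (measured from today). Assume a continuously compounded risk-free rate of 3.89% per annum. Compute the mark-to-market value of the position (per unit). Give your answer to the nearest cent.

PV(remaining dividends) I = 0.41·e^(−0.0389·4/12) + 2.15·e^(−0.0389·5/12) = 2.5202
Current forward F = (S − I)·e^(rT) = (91.04 − 2.5202)·e^(0.0389·7/12) = 88.5198 × 1.022951 = 90.5514
Value (long) = (F − K)·e^(−rT) = (90.5514 − 90.12) × 0.977564 = 0.4217
Value = ¥0.42

¥0.42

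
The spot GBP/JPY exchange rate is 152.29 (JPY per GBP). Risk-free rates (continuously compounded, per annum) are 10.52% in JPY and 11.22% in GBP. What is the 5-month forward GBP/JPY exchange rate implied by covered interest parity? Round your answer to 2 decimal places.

151.85

F = S·e^((r_JPY − r_GBP)T) = 152.29 · e^((0.1052 − 0.1122) × 5/12)
= 152.29 · e^-0.002917 = 152.29 × 0.997087
F = 151.85 JPY per GBP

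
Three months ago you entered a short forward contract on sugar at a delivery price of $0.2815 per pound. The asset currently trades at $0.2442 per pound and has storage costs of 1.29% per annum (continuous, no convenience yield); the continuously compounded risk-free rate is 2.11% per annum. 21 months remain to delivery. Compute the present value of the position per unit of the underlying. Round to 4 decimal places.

$0.0215 per pound

Current fair forward for the remaining 21 months: F = S·e^((r + u)·T), (r + u) = 0.0211 + 0.0129 = 0.0340
F = 0.2442 · e^(0.0340 × 21/12) = 0.2442 × 1.061306 = 0.2592
Value of long forward = (F − K)·e^(−rT) = (0.2592 − 0.2815) · e^(−0.0211·21/12)
= -0.0223 × 0.963748 = -0.0215
Short position value = −(long value) = $0.0215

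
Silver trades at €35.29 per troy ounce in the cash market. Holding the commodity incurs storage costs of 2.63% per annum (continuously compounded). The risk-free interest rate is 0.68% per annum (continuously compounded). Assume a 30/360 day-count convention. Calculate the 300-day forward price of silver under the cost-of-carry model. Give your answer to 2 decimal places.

€36.28 per troy ounce

Net carry = r + u − y = 0.0068 + 0.0263 − 0.0000 = 0.0331
F = S·e^((r+u−y)T) = 35.29 · e^(0.0331 × 300/360) = 35.29 · e^0.027583
= 35.29 × 1.027967 = €36.28 per troy ounce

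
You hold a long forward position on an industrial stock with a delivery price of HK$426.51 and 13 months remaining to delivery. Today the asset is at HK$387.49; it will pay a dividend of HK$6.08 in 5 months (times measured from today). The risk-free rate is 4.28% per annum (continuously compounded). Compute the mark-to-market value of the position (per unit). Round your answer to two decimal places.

PV(remaining dividends) I = 6.08·e^(−0.0428·5/12) = 5.9725
Current forward F = (S − I)·e^(rT) = (387.49 − 5.9725)·e^(0.0428·13/12) = 381.5175 × 1.047458 = 399.6236
Value (long) = (F − K)·e^(−rT) = (399.6236 − 426.51) × 0.954692 = -25.6682
Value = -HK$25.67

-HK$25.67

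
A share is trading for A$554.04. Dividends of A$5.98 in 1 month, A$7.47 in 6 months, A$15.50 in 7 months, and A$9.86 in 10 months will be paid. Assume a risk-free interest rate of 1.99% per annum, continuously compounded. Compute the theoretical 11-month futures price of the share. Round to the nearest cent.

A$525.15

PV(dividends) I = 5.98·e^(−0.0199·1/12) + 7.47·e^(−0.0199·6/12) + 15.50·e^(−0.0199·7/12) + 9.86·e^(−0.0199·10/12)
I = 5.9701 + 7.3960 + 15.3211 + 9.6978 = 38.3850
F = (S − I)·e^(rT) = (554.04 − 38.3850) · e^(0.0199·11/12)
= 515.6550 · e^0.018242 = 515.6550 × 1.018409 = A$525.15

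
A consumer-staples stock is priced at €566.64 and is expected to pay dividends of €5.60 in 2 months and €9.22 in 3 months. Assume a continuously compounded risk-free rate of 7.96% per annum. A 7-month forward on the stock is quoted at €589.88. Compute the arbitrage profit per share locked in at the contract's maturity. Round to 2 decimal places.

PV(dividends) I = 5.60·e^(−0.0796·2/12) + 9.22·e^(−0.0796·3/12) = 14.5645
Fair forward F* = (S − I)·e^(rT) = (566.64 − 14.5645)·e^0.046433 = 552.0755 × 1.047528 = 578.3145
Market €589.88 > fair 578.3145: forward overpriced → cash-and-carry (borrow at r, buy the stock and collect the dividends, short the forward).
Profit at T = |F_mkt − F*| = |589.88 − 578.3145| = €11.57 per share

€11.57 per share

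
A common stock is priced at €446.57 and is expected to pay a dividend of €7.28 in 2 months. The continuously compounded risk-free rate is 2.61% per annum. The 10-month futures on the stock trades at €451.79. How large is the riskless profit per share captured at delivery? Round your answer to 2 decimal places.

PV(dividends) I = 7.28·e^(−0.0261·2/12) = 7.2484
Fair futures F* = (S − I)·e^(rT) = (446.57 − 7.2484)·e^0.021750 = 439.3216 × 1.021988 = 448.9814
Market €451.79 > fair 448.9814: forward overpriced → cash-and-carry (borrow at r, buy the stock and collect the dividends, short the forward).
Profit at T = |F_mkt − F*| = |451.79 − 448.9814| = €2.81 per share

€2.81 per share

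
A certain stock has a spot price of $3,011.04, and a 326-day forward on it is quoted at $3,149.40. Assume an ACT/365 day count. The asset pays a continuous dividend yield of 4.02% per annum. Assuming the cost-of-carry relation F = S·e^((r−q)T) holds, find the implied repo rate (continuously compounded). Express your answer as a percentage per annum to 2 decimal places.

From F = S·e^((r−q)T): (r − q) = ln(F/S)/T
ln(3149.40/3011.04) = ln(1.045951) = 0.044927
(r − q) = 0.044927 / (326/365) = 0.050302
r = ln(F/S)/T + q = 0.050302 + 0.0402 = 0.090502
r = 9.05%

9.05%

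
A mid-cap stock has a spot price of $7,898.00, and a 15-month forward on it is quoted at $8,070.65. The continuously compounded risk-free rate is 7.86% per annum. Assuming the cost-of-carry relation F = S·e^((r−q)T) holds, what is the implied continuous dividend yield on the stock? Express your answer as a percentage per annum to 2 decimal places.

6.13%

From F = S·e^((r−q)T): (r − q) = ln(F/S)/T
ln(8070.65/7898.00) = ln(1.021860) = 0.021624
(r − q) = 0.021624 / (15/12) = 0.017299
q = r − ln(F/S)/T = 0.0786 − 0.017299 = 0.061301
q = 6.13%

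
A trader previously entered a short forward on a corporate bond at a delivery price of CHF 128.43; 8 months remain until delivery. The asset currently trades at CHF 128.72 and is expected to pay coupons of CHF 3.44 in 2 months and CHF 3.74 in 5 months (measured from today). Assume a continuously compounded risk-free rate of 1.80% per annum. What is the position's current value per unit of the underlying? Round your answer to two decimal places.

CHF 5.32

PV(remaining coupons) I = 3.44·e^(−0.0180·2/12) + 3.74·e^(−0.0180·5/12) = 7.1418
Current forward F = (S − I)·e^(rT) = (128.72 − 7.1418)·e^(0.0180·8/12) = 121.5782 × 1.012072 = 123.0459
Value (long) = (F − K)·e^(−rT) = (123.0459 − 128.43) × 0.988072 = -5.3199
Short position value = −(long value) = CHF 5.32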